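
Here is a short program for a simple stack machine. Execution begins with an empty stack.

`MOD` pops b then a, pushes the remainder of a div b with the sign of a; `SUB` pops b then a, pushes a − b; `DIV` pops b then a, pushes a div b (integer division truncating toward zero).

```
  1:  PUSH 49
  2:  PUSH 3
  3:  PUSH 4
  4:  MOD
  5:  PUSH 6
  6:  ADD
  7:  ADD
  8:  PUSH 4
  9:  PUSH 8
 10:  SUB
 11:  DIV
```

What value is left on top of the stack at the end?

-14

PUSH 49 → 49
PUSH 3  → 49 3
PUSH 4  → 49 3 4
MOD     → 49 3
PUSH 6  → 49 3 6
ADD     → 49 9
ADD     → 58
PUSH 4  → 58 4
PUSH 8  → 58 4 8
SUB     → 58 -4
DIV     → -14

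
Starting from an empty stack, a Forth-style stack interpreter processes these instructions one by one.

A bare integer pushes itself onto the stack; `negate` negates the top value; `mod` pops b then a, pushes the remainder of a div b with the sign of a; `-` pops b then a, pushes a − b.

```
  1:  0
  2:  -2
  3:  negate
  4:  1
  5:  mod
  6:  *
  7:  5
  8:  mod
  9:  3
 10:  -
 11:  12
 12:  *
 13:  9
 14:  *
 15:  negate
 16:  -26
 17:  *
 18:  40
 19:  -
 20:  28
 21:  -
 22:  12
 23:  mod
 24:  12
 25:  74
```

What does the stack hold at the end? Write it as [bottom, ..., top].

0      -> 0
-2     -> 0 -2
negate -> 0 2
1      -> 0 2 1
mod    -> 0 0
*      -> 0
5      -> 0 5
mod    -> 0
3      -> 0 3
-      -> -3
12     -> -3 12
*      -> -36
9      -> -36 9
*      -> -324
negate -> 324
-26    -> 324 -26
*      -> -8424
40     -> -8424 40
-      -> -8464
28     -> -8464 28
-      -> -8492
12     -> -8492 12
mod    -> -8
12     -> -8 12
74     -> -8 12 74

[-8, 12, 74]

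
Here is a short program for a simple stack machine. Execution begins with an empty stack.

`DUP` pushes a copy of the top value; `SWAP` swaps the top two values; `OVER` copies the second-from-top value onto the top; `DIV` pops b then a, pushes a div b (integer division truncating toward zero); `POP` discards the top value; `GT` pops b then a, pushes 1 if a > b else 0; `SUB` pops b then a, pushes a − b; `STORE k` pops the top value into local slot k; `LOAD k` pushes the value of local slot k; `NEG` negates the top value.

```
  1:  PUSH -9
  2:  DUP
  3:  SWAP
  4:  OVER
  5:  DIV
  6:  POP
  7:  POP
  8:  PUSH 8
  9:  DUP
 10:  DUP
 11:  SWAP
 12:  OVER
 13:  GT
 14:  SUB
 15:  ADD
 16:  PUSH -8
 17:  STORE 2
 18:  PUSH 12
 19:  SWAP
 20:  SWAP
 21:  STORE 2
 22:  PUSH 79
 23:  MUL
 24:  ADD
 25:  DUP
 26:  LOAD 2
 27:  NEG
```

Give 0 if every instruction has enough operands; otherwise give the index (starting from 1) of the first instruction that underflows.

PUSH -9 -> [-9]
DUP     -> [-9, -9]
SWAP    -> [-9, -9]
OVER    -> [-9, -9, -9]
DIV     -> [-9, 1]
POP     -> [-9]
POP     -> []
PUSH 8  -> [8]
DUP     -> [8, 8]
DUP     -> [8, 8, 8]
SWAP    -> [8, 8, 8]
OVER    -> [8, 8, 8, 8]
GT      -> [8, 8, 0]
SUB     -> [8, 8]
ADD     -> [16]
PUSH -8 -> [16, -8]
STORE 2 -> [16]
PUSH 12 -> [16, 12]
SWAP    -> [12, 16]
SWAP    -> [16, 12]
STORE 2 -> [16]
PUSH 79 -> [16, 79]
MUL     -> [1264]
ADD  — needs 2 operands, stack has 1 → underflow

24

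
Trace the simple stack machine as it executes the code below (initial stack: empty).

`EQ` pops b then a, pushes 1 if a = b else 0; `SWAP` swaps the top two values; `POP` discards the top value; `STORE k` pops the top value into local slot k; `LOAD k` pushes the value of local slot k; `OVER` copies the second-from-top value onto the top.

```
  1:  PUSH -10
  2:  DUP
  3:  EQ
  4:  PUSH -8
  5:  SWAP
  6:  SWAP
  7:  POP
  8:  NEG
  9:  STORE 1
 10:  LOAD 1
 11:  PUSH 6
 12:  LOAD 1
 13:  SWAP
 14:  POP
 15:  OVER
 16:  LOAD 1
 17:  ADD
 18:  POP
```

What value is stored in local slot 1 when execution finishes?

-1

PUSH -10 → [-10]
DUP      → [-10, -10]
EQ       → [1]
PUSH -8  → [1, -8]
SWAP     → [-8, 1]
SWAP     → [1, -8]
POP      → [1]
NEG      → [-1]
STORE 1  → []
LOAD 1   → [-1]
PUSH 6   → [-1, 6]
LOAD 1   → [-1, 6, -1]
SWAP     → [-1, -1, 6]
POP      → [-1, -1]
OVER     → [-1, -1, -1]
LOAD 1   → [-1, -1, -1, -1]
ADD      → [-1, -1, -2]
POP      → [-1, -1]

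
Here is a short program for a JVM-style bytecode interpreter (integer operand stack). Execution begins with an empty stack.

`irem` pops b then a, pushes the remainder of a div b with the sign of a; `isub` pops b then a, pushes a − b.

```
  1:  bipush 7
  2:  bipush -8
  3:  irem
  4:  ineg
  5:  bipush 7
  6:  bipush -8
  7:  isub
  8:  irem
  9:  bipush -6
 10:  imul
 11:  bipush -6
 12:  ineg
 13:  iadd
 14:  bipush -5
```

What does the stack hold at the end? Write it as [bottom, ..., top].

[48, -5]

bipush 7  -> [7]
bipush -8 -> [7, -8]
irem      -> [7]
ineg      -> [-7]
bipush 7  -> [-7, 7]
bipush -8 -> [-7, 7, -8]
isub      -> [-7, 15]
irem      -> [-7]
bipush -6 -> [-7, -6]
imul      -> [42]
bipush -6 -> [42, -6]
ineg      -> [42, 6]
iadd      -> [48]
bipush -5 -> [48, -5]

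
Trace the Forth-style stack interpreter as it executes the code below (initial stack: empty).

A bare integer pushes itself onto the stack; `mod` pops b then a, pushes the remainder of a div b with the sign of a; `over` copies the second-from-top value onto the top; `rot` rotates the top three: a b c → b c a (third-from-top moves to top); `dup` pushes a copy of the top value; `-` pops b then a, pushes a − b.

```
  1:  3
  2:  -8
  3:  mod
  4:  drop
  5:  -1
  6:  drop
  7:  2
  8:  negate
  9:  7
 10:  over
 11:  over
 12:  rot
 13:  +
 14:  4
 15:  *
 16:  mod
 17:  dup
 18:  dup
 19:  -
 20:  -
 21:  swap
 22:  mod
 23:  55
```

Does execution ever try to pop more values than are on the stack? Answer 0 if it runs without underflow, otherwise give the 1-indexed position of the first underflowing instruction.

0

3      -> 3
-8     -> 3 -8
mod    -> 3
drop   -> (empty)
-1     -> -1
drop   -> (empty)
2      -> 2
negate -> -2
7      -> -2 7
over   -> -2 7 -2
over   -> -2 7 -2 7
rot    -> -2 -2 7 7
+      -> -2 -2 14
4      -> -2 -2 14 4
*      -> -2 -2 56
mod    -> -2 -2
dup    -> -2 -2 -2
dup    -> -2 -2 -2 -2
-      -> -2 -2 0
-      -> -2 -2
swap   -> -2 -2
mod    -> 0
55     -> 0 55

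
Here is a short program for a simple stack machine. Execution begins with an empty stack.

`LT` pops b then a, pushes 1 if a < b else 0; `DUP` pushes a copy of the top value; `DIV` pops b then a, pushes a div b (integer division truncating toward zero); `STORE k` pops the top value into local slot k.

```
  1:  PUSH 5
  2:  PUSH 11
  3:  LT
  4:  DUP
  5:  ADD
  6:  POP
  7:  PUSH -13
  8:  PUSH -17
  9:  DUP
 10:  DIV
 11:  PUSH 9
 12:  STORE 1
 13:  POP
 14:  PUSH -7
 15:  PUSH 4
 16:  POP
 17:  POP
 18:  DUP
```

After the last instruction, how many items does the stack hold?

2

PUSH 5   -> 5
PUSH 11  -> 5 11
LT       -> 1
DUP      -> 1 1
ADD      -> 2
POP      -> (empty)
PUSH -13 -> -13
PUSH -17 -> -13 -17
DUP      -> -13 -17 -17
DIV      -> -13 1
PUSH 9   -> -13 1 9
STORE 1  -> -13 1
POP      -> -13
PUSH -7  -> -13 -7
PUSH 4   -> -13 -7 4
POP      -> -13 -7
POP      -> -13
DUP      -> -13 -13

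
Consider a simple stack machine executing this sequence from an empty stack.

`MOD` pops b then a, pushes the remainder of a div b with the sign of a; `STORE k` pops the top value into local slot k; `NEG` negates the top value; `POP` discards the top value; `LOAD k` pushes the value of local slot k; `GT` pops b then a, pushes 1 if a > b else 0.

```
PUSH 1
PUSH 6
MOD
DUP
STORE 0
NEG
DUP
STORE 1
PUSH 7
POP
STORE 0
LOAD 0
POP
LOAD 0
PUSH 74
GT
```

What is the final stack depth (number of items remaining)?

PUSH 1   [1]
PUSH 6   [1, 6]
MOD      [1]
DUP      [1, 1]
STORE 0  [1]
NEG      [-1]
DUP      [-1, -1]
STORE 1  [-1]
PUSH 7   [-1, 7]
POP      [-1]
STORE 0  []
LOAD 0   [-1]
POP      []
LOAD 0   [-1]
PUSH 74  [-1, 74]
GT       [0]

1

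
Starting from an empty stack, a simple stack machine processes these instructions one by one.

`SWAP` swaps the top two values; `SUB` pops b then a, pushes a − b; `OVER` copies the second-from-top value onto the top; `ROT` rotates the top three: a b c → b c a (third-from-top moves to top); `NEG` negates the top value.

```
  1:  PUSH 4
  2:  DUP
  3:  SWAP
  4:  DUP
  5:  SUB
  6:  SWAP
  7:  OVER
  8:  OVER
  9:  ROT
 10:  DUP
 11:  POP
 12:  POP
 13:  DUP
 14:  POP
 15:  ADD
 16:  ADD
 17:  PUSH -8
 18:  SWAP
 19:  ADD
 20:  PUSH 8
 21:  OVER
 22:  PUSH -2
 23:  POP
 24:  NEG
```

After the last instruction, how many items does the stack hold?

PUSH 4  -> [4]
DUP     -> [4, 4]
SWAP    -> [4, 4]
DUP     -> [4, 4, 4]
SUB     -> [4, 0]
SWAP    -> [0, 4]
OVER    -> [0, 4, 0]
OVER    -> [0, 4, 0, 4]
ROT     -> [0, 0, 4, 4]
DUP     -> [0, 0, 4, 4, 4]
POP     -> [0, 0, 4, 4]
POP     -> [0, 0, 4]
DUP     -> [0, 0, 4, 4]
POP     -> [0, 0, 4]
ADD     -> [0, 4]
ADD     -> [4]
PUSH -8 -> [4, -8]
SWAP    -> [-8, 4]
ADD     -> [-4]
PUSH 8  -> [-4, 8]
OVER    -> [-4, 8, -4]
PUSH -2 -> [-4, 8, -4, -2]
POP     -> [-4, 8, -4]
NEG     -> [-4, 8, 4]

3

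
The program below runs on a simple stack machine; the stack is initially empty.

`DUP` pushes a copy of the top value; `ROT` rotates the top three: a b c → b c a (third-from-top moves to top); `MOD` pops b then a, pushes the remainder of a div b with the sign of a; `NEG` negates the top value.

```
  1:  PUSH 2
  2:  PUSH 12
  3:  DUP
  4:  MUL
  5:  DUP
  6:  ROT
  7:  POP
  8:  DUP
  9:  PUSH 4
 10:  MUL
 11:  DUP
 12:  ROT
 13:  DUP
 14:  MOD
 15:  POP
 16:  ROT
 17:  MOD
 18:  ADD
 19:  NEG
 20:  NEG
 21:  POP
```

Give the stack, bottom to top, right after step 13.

PUSH 2   2
PUSH 12  2 12
DUP      2 12 12
MUL      2 144
DUP      2 144 144
ROT      144 144 2
POP      144 144
DUP      144 144 144
PUSH 4   144 144 144 4
MUL      144 144 576
DUP      144 144 576 576
ROT      144 576 576 144
DUP      144 576 576 144 144

[144, 576, 576, 144, 144]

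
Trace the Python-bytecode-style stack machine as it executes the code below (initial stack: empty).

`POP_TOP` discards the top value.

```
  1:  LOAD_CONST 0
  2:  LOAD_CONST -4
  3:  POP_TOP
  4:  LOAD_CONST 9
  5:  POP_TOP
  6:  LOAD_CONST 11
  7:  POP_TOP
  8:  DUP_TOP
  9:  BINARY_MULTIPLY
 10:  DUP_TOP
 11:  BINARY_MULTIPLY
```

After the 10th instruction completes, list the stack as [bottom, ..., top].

[0, 0]

LOAD_CONST 0    → 0
LOAD_CONST -4   → 0 -4
POP_TOP         → 0
LOAD_CONST 9    → 0 9
POP_TOP         → 0
LOAD_CONST 11   → 0 11
POP_TOP         → 0
DUP_TOP         → 0 0
BINARY_MULTIPLY → 0
DUP_TOP         → 0 0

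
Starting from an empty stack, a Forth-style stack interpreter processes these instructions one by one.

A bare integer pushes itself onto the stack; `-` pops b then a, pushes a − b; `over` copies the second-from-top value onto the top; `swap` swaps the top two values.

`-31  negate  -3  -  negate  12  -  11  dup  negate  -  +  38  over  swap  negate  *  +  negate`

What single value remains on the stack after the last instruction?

-31    -> -31
negate -> 31
-3     -> 31 -3
-      -> 34
negate -> -34
12     -> -34 12
-      -> -46
11     -> -46 11
dup    -> -46 11 11
negate -> -46 11 -11
-      -> -46 22
+      -> -24
38     -> -24 38
over   -> -24 38 -24
swap   -> -24 -24 38
negate -> -24 -24 -38
*      -> -24 912
+      -> 888
negate -> -888

-888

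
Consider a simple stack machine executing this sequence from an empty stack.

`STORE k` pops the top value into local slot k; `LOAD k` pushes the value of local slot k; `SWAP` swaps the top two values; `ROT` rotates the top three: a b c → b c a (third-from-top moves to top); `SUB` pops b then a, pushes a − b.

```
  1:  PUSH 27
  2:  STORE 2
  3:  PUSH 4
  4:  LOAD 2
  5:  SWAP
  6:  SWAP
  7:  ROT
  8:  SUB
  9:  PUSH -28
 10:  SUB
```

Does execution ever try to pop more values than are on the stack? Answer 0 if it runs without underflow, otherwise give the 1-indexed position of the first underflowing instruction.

PUSH 27 : 27
STORE 2 : (empty)
PUSH 4  : 4
LOAD 2  : 4 27
SWAP    : 27 4
SWAP    : 4 27
ROT  — needs 3 operands, stack has 2 → underflow

7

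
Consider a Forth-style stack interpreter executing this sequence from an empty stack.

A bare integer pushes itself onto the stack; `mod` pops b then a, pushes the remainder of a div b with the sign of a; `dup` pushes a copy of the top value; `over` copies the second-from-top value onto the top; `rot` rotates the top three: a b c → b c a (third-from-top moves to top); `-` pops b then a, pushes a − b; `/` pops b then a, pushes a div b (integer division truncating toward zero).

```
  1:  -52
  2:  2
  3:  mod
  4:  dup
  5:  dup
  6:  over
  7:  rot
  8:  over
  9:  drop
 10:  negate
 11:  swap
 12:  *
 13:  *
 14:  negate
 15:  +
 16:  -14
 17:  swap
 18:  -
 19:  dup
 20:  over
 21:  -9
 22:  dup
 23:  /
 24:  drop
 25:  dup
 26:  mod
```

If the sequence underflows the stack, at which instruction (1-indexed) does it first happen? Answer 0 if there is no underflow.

0

-52     -52
2       -52 2
mod     0
dup     0 0
dup     0 0 0
over    0 0 0 0
rot     0 0 0 0
over    0 0 0 0 0
drop    0 0 0 0
negate  0 0 0 0
swap    0 0 0 0
*       0 0 0
*       0 0
negate  0 0
+       0
-14     0 -14
swap    -14 0
-       -14
dup     -14 -14
over    -14 -14 -14
-9      -14 -14 -14 -9
dup     -14 -14 -14 -9 -9
/       -14 -14 -14 1
drop    -14 -14 -14
dup     -14 -14 -14 -14
mod     -14 -14 0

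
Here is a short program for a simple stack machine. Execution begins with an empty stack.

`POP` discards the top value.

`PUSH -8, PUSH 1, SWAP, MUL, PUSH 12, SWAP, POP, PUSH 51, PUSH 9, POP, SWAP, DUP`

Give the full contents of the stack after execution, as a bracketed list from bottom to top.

PUSH -8  [-8]
PUSH 1   [-8, 1]
SWAP     [1, -8]
MUL      [-8]
PUSH 12  [-8, 12]
SWAP     [12, -8]
POP      [12]
PUSH 51  [12, 51]
PUSH 9   [12, 51, 9]
POP      [12, 51]
SWAP     [51, 12]
DUP      [51, 12, 12]

[51, 12, 12]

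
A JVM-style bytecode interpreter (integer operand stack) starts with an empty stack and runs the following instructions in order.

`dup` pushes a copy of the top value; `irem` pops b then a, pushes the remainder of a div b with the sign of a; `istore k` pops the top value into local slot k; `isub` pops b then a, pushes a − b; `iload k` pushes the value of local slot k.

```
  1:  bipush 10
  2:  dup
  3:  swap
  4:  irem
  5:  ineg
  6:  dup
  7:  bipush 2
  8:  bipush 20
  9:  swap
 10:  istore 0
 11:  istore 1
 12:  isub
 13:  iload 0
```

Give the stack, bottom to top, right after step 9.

bipush 10 -> [10]
dup       -> [10, 10]
swap      -> [10, 10]
irem      -> [0]
ineg      -> [0]
dup       -> [0, 0]
bipush 2  -> [0, 0, 2]
bipush 20 -> [0, 0, 2, 20]
swap      -> [0, 0, 20, 2]

[0, 0, 20, 2]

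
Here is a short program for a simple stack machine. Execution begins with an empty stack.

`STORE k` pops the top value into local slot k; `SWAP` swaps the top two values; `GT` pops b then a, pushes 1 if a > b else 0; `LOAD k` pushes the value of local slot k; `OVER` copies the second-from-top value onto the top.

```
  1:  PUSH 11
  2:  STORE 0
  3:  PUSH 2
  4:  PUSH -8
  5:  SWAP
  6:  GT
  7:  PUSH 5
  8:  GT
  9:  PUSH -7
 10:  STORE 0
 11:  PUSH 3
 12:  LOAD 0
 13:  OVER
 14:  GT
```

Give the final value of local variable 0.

-7

PUSH 11 -> 11
STORE 0 -> (empty)
PUSH 2  -> 2
PUSH -8 -> 2 -8
SWAP    -> -8 2
GT      -> 0
PUSH 5  -> 0 5
GT      -> 0
PUSH -7 -> 0 -7
STORE 0 -> 0
PUSH 3  -> 0 3
LOAD 0  -> 0 3 -7
OVER    -> 0 3 -7 3
GT      -> 0 3 0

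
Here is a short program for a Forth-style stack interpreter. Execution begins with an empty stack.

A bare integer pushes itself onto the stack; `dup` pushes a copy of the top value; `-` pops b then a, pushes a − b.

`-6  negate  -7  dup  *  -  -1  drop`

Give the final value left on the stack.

-6     : -6
negate : 6
-7     : 6 -7
dup    : 6 -7 -7
*      : 6 49
-      : -43
-1     : -43 -1
drop   : -43

-43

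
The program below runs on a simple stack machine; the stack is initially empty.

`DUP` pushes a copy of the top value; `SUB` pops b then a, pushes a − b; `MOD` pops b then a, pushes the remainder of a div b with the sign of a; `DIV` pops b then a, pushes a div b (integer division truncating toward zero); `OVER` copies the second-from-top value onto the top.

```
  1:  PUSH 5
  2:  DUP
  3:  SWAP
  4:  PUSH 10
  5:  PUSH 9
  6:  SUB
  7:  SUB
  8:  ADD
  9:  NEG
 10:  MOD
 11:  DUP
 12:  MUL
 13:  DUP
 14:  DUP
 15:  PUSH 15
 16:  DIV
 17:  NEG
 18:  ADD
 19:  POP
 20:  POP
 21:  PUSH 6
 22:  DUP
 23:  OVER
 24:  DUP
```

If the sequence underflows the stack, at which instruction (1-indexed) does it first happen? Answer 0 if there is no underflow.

PUSH 5  : [5]
DUP     : [5, 5]
SWAP    : [5, 5]
PUSH 10 : [5, 5, 10]
PUSH 9  : [5, 5, 10, 9]
SUB     : [5, 5, 1]
SUB     : [5, 4]
ADD     : [9]
NEG     : [-9]
MOD  — needs 2 operands, stack has 1 → underflow

10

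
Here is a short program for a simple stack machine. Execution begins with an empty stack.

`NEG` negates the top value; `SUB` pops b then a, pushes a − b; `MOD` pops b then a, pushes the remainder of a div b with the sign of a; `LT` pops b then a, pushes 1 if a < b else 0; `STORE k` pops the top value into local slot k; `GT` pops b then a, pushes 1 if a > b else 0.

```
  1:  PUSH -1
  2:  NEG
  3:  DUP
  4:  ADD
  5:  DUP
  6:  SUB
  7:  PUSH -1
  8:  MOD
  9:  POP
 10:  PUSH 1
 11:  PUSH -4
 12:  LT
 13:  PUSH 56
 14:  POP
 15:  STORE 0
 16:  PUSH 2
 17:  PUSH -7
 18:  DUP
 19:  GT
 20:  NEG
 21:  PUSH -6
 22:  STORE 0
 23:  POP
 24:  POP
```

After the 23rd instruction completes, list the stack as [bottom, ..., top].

[2]

PUSH -1 : [-1]
NEG     : [1]
DUP     : [1, 1]
ADD     : [2]
DUP     : [2, 2]
SUB     : [0]
PUSH -1 : [0, -1]
MOD     : [0]
POP     : []
PUSH 1  : [1]
PUSH -4 : [1, -4]
LT      : [0]
PUSH 56 : [0, 56]
POP     : [0]
STORE 0 : []
PUSH 2  : [2]
PUSH -7 : [2, -7]
DUP     : [2, -7, -7]
GT      : [2, 0]
NEG     : [2, 0]
PUSH -6 : [2, 0, -6]
STORE 0 : [2, 0]
POP     : [2]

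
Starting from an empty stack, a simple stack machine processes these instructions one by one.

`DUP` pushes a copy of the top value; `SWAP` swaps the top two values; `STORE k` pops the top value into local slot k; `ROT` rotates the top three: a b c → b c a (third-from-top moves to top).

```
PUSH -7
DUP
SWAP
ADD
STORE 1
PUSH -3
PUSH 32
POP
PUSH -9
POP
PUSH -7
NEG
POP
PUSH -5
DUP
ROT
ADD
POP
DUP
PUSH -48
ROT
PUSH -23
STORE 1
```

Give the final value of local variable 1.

PUSH -7   -7
DUP       -7 -7
SWAP      -7 -7
ADD       -14
STORE 1   (empty)
PUSH -3   -3
PUSH 32   -3 32
POP       -3
PUSH -9   -3 -9
POP       -3
PUSH -7   -3 -7
NEG       -3 7
POP       -3
PUSH -5   -3 -5
DUP       -3 -5 -5
ROT       -5 -5 -3
ADD       -5 -8
POP       -5
DUP       -5 -5
PUSH -48  -5 -5 -48
ROT       -5 -48 -5
PUSH -23  -5 -48 -5 -23
STORE 1   -5 -48 -5

-23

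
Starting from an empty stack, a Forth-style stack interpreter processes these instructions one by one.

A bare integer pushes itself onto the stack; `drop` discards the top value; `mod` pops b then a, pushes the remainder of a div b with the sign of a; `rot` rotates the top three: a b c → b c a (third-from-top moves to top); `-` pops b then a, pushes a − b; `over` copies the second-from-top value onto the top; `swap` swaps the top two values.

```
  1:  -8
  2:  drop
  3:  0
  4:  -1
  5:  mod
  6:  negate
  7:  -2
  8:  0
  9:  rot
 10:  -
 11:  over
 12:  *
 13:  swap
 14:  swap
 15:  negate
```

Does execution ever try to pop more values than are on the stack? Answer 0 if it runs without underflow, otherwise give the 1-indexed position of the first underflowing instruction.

-8     → -8
drop   → (empty)
0      → 0
-1     → 0 -1
mod    → 0
negate → 0
-2     → 0 -2
0      → 0 -2 0
rot    → -2 0 0
-      → -2 0
over   → -2 0 -2
*      → -2 0
swap   → 0 -2
swap   → -2 0
negate → -2 0

0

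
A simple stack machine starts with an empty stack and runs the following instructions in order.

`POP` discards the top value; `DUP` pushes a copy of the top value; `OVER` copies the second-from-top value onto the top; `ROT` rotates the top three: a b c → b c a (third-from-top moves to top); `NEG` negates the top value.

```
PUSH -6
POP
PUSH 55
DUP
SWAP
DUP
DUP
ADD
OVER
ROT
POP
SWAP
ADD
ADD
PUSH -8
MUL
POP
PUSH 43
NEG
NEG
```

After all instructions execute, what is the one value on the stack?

PUSH -6 → -6
POP     → (empty)
PUSH 55 → 55
DUP     → 55 55
SWAP    → 55 55
DUP     → 55 55 55
DUP     → 55 55 55 55
ADD     → 55 55 110
OVER    → 55 55 110 55
ROT     → 55 110 55 55
POP     → 55 110 55
SWAP    → 55 55 110
ADD     → 55 165
ADD     → 220
PUSH -8 → 220 -8
MUL     → -1760
POP     → (empty)
PUSH 43 → 43
NEG     → -43
NEG     → 43

43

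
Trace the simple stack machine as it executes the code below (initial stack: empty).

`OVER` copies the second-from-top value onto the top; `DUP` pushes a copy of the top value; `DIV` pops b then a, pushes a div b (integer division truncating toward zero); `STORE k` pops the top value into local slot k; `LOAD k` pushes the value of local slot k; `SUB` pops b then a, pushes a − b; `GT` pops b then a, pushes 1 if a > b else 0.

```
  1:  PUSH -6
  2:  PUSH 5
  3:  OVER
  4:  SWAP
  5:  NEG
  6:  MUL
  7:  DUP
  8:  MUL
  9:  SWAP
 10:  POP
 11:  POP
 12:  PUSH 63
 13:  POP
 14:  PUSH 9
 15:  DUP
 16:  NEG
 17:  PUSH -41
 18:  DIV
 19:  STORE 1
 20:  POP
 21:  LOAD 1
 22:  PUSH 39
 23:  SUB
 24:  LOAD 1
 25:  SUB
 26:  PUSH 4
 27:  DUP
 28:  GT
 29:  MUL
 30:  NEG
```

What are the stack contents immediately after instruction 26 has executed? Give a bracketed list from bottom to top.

PUSH -6   -6
PUSH 5    -6 5
OVER      -6 5 -6
SWAP      -6 -6 5
NEG       -6 -6 -5
MUL       -6 30
DUP       -6 30 30
MUL       -6 900
SWAP      900 -6
POP       900
POP       (empty)
PUSH 63   63
POP       (empty)
PUSH 9    9
DUP       9 9
NEG       9 -9
PUSH -41  9 -9 -41
DIV       9 0
STORE 1   9
POP       (empty)
LOAD 1    0
PUSH 39   0 39
SUB       -39
LOAD 1    -39 0
SUB       -39
PUSH 4    -39 4

[-39, 4]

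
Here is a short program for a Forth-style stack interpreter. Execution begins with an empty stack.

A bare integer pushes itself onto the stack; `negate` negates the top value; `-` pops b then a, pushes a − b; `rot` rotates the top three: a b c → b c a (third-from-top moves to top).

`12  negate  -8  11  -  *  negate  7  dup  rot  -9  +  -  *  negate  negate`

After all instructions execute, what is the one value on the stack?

12      [12]
negate  [-12]
-8      [-12, -8]
11      [-12, -8, 11]
-       [-12, -19]
*       [228]
negate  [-228]
7       [-228, 7]
dup     [-228, 7, 7]
rot     [7, 7, -228]
-9      [7, 7, -228, -9]
+       [7, 7, -237]
-       [7, 244]
*       [1708]
negate  [-1708]
negate  [1708]

1708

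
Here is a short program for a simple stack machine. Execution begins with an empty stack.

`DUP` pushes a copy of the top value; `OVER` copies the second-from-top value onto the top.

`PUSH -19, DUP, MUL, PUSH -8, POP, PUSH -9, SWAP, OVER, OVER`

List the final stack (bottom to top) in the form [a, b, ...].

PUSH -19 → -19
DUP      → -19 -19
MUL      → 361
PUSH -8  → 361 -8
POP      → 361
PUSH -9  → 361 -9
SWAP     → -9 361
OVER     → -9 361 -9
OVER     → -9 361 -9 361

[-9, 361, -9, 361]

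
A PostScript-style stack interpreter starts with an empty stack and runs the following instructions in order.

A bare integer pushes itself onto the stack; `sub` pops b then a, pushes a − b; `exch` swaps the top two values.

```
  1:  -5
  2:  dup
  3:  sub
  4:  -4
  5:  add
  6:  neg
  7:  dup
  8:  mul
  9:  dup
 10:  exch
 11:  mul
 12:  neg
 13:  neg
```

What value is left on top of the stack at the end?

-5   → [-5]
dup  → [-5, -5]
sub  → [0]
-4   → [0, -4]
add  → [-4]
neg  → [4]
dup  → [4, 4]
mul  → [16]
dup  → [16, 16]
exch → [16, 16]
mul  → [256]
neg  → [-256]
neg  → [256]

256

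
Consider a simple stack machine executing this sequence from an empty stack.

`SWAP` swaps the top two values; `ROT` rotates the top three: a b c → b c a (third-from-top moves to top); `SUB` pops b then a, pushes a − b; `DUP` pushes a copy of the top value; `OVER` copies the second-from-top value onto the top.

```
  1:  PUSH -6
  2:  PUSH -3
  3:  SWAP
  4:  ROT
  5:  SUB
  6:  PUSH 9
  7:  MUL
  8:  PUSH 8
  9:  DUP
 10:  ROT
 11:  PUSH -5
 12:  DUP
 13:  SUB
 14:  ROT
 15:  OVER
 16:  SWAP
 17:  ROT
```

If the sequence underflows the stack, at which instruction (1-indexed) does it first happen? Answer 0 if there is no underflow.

PUSH -6  [-6]
PUSH -3  [-6, -3]
SWAP     [-3, -6]
ROT  — needs 3 operands, stack has 2 → underflow

4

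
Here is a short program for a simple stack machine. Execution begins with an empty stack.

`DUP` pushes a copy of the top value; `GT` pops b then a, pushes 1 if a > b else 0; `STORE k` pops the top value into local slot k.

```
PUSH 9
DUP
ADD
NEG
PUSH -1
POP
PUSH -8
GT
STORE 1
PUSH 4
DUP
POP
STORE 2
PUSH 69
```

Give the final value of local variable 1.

PUSH 9  : 9
DUP     : 9 9
ADD     : 18
NEG     : -18
PUSH -1 : -18 -1
POP     : -18
PUSH -8 : -18 -8
GT      : 0
STORE 1 : (empty)
PUSH 4  : 4
DUP     : 4 4
POP     : 4
STORE 2 : (empty)
PUSH 69 : 69

0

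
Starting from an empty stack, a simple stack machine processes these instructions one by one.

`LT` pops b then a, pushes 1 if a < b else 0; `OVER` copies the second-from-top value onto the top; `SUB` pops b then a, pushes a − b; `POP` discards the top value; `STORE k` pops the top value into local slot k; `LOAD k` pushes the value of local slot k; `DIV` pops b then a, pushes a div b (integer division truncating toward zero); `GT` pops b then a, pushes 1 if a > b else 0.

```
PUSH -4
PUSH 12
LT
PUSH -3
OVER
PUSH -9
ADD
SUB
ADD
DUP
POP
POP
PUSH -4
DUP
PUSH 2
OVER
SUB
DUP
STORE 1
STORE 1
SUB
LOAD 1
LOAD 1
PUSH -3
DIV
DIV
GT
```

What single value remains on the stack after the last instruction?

1

PUSH -4 -> -4
PUSH 12 -> -4 12
LT      -> 1
PUSH -3 -> 1 -3
OVER    -> 1 -3 1
PUSH -9 -> 1 -3 1 -9
ADD     -> 1 -3 -8
SUB     -> 1 5
ADD     -> 6
DUP     -> 6 6
POP     -> 6
POP     -> (empty)
PUSH -4 -> -4
DUP     -> -4 -4
PUSH 2  -> -4 -4 2
OVER    -> -4 -4 2 -4
SUB     -> -4 -4 6
DUP     -> -4 -4 6 6
STORE 1 -> -4 -4 6
STORE 1 -> -4 -4
SUB     -> 0
LOAD 1  -> 0 6
LOAD 1  -> 0 6 6
PUSH -3 -> 0 6 6 -3
DIV     -> 0 6 -2
DIV     -> 0 -3
GT      -> 1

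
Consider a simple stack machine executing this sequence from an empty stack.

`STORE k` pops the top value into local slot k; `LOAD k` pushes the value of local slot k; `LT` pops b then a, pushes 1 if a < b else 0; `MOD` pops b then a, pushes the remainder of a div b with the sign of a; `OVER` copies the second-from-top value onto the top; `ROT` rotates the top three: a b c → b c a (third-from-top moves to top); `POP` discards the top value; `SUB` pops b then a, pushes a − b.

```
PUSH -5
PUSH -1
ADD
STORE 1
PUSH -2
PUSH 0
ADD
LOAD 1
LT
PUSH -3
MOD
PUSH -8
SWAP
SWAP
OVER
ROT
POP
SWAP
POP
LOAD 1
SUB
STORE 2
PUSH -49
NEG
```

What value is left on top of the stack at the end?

49

PUSH -5   -5
PUSH -1   -5 -1
ADD       -6
STORE 1   (empty)
PUSH -2   -2
PUSH 0    -2 0
ADD       -2
LOAD 1    -2 -6
LT        0
PUSH -3   0 -3
MOD       0
PUSH -8   0 -8
SWAP      -8 0
SWAP      0 -8
OVER      0 -8 0
ROT       -8 0 0
POP       -8 0
SWAP      0 -8
POP       0
LOAD 1    0 -6
SUB       6
STORE 2   (empty)
PUSH -49  -49
NEG       49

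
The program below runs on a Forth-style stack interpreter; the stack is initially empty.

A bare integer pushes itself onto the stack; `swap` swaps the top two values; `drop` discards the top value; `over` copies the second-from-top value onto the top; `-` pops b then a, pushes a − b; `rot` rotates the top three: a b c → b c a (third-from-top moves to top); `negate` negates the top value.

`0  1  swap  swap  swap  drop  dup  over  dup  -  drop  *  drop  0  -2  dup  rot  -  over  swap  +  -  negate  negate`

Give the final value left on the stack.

0      : 0
1      : 0 1
swap   : 1 0
swap   : 0 1
swap   : 1 0
drop   : 1
dup    : 1 1
over   : 1 1 1
dup    : 1 1 1 1
-      : 1 1 0
drop   : 1 1
*      : 1
drop   : (empty)
0      : 0
-2     : 0 -2
dup    : 0 -2 -2
rot    : -2 -2 0
-      : -2 -2
over   : -2 -2 -2
swap   : -2 -2 -2
+      : -2 -4
-      : 2
negate : -2
negate : 2

2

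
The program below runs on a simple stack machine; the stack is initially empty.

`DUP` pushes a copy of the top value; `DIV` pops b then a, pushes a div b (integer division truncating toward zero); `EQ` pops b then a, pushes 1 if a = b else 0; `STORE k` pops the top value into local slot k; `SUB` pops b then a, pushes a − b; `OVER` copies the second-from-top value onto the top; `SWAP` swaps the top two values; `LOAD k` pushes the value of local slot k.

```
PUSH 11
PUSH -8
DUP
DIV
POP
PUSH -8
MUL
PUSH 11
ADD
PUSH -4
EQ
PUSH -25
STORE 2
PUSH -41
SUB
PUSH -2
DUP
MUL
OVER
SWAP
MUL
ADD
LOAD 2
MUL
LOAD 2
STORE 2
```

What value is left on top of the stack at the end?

-5125

PUSH 11   [11]
PUSH -8   [11, -8]
DUP       [11, -8, -8]
DIV       [11, 1]
POP       [11]
PUSH -8   [11, -8]
MUL       [-88]
PUSH 11   [-88, 11]
ADD       [-77]
PUSH -4   [-77, -4]
EQ        [0]
PUSH -25  [0, -25]
STORE 2   [0]
PUSH -41  [0, -41]
SUB       [41]
PUSH -2   [41, -2]
DUP       [41, -2, -2]
MUL       [41, 4]
OVER      [41, 4, 41]
SWAP      [41, 41, 4]
MUL       [41, 164]
ADD       [205]
LOAD 2    [205, -25]
MUL       [-5125]
LOAD 2    [-5125, -25]
STORE 2   [-5125]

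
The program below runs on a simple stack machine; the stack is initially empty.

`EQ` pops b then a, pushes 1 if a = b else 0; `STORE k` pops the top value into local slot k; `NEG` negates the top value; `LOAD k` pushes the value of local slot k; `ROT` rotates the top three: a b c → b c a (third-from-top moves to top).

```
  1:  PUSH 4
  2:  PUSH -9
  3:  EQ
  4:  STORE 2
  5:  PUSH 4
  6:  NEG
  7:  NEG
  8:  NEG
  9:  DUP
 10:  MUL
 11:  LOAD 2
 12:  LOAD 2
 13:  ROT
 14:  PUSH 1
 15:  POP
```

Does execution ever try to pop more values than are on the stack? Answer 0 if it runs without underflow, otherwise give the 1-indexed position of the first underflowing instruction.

PUSH 4  → 4
PUSH -9 → 4 -9
EQ      → 0
STORE 2 → (empty)
PUSH 4  → 4
NEG     → -4
NEG     → 4
NEG     → -4
DUP     → -4 -4
MUL     → 16
LOAD 2  → 16 0
LOAD 2  → 16 0 0
ROT     → 0 0 16
PUSH 1  → 0 0 16 1
POP     → 0 0 16

0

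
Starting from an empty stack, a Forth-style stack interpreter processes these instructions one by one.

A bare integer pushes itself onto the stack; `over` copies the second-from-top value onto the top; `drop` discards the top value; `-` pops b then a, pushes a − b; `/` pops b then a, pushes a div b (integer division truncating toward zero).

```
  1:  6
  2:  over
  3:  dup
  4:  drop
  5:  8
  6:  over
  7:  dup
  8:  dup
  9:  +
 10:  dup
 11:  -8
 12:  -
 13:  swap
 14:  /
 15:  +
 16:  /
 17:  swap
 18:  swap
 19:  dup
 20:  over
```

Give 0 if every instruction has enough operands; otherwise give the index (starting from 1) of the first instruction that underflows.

6 -> [6]
over  — needs 2 operands, stack has 1 → underflow

2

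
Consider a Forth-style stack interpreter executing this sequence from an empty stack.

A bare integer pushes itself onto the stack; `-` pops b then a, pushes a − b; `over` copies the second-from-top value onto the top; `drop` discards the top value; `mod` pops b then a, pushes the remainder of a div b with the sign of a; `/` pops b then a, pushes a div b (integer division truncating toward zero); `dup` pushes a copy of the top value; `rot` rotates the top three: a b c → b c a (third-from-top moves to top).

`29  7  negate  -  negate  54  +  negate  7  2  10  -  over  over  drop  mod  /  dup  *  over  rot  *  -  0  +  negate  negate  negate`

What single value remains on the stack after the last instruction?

275

29     → [29]
7      → [29, 7]
negate → [29, -7]
-      → [36]
negate → [-36]
54     → [-36, 54]
+      → [18]
negate → [-18]
7      → [-18, 7]
2      → [-18, 7, 2]
10     → [-18, 7, 2, 10]
-      → [-18, 7, -8]
over   → [-18, 7, -8, 7]
over   → [-18, 7, -8, 7, -8]
drop   → [-18, 7, -8, 7]
mod    → [-18, 7, -1]
/      → [-18, -7]
dup    → [-18, -7, -7]
*      → [-18, 49]
over   → [-18, 49, -18]
rot    → [49, -18, -18]
*      → [49, 324]
-      → [-275]
0      → [-275, 0]
+      → [-275]
negate → [275]
negate → [-275]
negate → [275]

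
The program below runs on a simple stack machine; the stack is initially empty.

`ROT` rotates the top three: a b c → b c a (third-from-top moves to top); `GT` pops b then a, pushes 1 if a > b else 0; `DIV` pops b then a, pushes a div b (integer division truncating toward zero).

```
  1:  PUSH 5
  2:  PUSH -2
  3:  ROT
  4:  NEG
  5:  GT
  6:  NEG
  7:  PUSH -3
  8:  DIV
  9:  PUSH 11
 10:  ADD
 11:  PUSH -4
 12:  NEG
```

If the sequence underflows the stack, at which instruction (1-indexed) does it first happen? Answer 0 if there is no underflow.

PUSH 5  -> 5
PUSH -2 -> 5 -2
ROT  — needs 3 operands, stack has 2 → underflow

3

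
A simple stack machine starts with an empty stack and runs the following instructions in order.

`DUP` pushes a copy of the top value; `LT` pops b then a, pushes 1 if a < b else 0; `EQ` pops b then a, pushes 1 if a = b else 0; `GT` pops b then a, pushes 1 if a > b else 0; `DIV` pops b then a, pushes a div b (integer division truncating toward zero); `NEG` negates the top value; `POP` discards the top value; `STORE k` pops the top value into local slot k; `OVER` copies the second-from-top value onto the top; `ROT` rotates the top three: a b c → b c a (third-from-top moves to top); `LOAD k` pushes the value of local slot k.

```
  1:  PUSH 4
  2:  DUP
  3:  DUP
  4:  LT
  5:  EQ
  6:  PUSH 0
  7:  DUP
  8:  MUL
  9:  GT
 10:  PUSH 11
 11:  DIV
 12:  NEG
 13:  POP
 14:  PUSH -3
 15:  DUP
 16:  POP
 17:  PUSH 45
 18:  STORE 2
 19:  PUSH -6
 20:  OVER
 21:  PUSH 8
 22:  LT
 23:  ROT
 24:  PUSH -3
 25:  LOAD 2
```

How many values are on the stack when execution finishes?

5

PUSH 4  : 4
DUP     : 4 4
DUP     : 4 4 4
LT      : 4 0
EQ      : 0
PUSH 0  : 0 0
DUP     : 0 0 0
MUL     : 0 0
GT      : 0
PUSH 11 : 0 11
DIV     : 0
NEG     : 0
POP     : (empty)
PUSH -3 : -3
DUP     : -3 -3
POP     : -3
PUSH 45 : -3 45
STORE 2 : -3
PUSH -6 : -3 -6
OVER    : -3 -6 -3
PUSH 8  : -3 -6 -3 8
LT      : -3 -6 1
ROT     : -6 1 -3
PUSH -3 : -6 1 -3 -3
LOAD 2  : -6 1 -3 -3 45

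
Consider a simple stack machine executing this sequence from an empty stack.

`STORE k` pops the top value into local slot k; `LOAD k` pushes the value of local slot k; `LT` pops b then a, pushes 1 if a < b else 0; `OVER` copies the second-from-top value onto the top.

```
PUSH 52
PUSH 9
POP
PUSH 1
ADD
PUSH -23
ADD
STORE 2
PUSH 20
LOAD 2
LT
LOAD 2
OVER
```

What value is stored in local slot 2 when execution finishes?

30

PUSH 52  : [52]
PUSH 9   : [52, 9]
POP      : [52]
PUSH 1   : [52, 1]
ADD      : [53]
PUSH -23 : [53, -23]
ADD      : [30]
STORE 2  : []
PUSH 20  : [20]
LOAD 2   : [20, 30]
LT       : [1]
LOAD 2   : [1, 30]
OVER     : [1, 30, 1]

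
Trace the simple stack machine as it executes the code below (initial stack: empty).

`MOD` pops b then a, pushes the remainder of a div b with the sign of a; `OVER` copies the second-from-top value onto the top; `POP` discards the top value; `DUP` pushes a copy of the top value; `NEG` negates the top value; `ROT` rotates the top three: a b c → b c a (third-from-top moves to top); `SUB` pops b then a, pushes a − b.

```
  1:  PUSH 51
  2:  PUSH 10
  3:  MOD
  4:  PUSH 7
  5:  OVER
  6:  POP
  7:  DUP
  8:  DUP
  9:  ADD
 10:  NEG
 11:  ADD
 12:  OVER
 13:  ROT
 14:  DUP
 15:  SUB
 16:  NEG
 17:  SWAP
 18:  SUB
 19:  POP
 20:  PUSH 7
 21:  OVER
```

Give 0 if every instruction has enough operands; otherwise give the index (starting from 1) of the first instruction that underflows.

0

PUSH 51  [51]
PUSH 10  [51, 10]
MOD      [1]
PUSH 7   [1, 7]
OVER     [1, 7, 1]
POP      [1, 7]
DUP      [1, 7, 7]
DUP      [1, 7, 7, 7]
ADD      [1, 7, 14]
NEG      [1, 7, -14]
ADD      [1, -7]
OVER     [1, -7, 1]
ROT      [-7, 1, 1]
DUP      [-7, 1, 1, 1]
SUB      [-7, 1, 0]
NEG      [-7, 1, 0]
SWAP     [-7, 0, 1]
SUB      [-7, -1]
POP      [-7]
PUSH 7   [-7, 7]
OVER     [-7, 7, -7]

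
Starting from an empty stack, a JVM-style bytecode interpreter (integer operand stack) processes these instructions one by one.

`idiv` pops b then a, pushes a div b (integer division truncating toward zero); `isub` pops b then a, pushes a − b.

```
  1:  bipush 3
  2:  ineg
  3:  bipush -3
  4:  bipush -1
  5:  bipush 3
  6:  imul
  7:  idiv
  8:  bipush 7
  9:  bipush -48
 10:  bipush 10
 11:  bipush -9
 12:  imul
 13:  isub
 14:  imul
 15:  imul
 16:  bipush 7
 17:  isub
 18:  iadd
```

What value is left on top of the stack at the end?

bipush 3    3
ineg        -3
bipush -3   -3 -3
bipush -1   -3 -3 -1
bipush 3    -3 -3 -1 3
imul        -3 -3 -3
idiv        -3 1
bipush 7    -3 1 7
bipush -48  -3 1 7 -48
bipush 10   -3 1 7 -48 10
bipush -9   -3 1 7 -48 10 -9
imul        -3 1 7 -48 -90
isub        -3 1 7 42
imul        -3 1 294
imul        -3 294
bipush 7    -3 294 7
isub        -3 287
iadd        284

284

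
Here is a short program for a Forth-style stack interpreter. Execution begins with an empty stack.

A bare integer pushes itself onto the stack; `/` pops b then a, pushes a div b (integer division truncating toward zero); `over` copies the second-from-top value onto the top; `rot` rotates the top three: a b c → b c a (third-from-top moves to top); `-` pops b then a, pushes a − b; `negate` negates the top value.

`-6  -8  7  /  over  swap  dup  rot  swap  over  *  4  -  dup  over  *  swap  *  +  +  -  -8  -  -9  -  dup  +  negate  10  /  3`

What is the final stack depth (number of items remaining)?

-6     → [-6]
-8     → [-6, -8]
7      → [-6, -8, 7]
/      → [-6, -1]
over   → [-6, -1, -6]
swap   → [-6, -6, -1]
dup    → [-6, -6, -1, -1]
rot    → [-6, -1, -1, -6]
swap   → [-6, -1, -6, -1]
over   → [-6, -1, -6, -1, -6]
*      → [-6, -1, -6, 6]
4      → [-6, -1, -6, 6, 4]
-      → [-6, -1, -6, 2]
dup    → [-6, -1, -6, 2, 2]
over   → [-6, -1, -6, 2, 2, 2]
*      → [-6, -1, -6, 2, 4]
swap   → [-6, -1, -6, 4, 2]
*      → [-6, -1, -6, 8]
+      → [-6, -1, 2]
+      → [-6, 1]
-      → [-7]
-8     → [-7, -8]
-      → [1]
-9     → [1, -9]
-      → [10]
dup    → [10, 10]
+      → [20]
negate → [-20]
10     → [-20, 10]
/      → [-2]
3      → [-2, 3]

2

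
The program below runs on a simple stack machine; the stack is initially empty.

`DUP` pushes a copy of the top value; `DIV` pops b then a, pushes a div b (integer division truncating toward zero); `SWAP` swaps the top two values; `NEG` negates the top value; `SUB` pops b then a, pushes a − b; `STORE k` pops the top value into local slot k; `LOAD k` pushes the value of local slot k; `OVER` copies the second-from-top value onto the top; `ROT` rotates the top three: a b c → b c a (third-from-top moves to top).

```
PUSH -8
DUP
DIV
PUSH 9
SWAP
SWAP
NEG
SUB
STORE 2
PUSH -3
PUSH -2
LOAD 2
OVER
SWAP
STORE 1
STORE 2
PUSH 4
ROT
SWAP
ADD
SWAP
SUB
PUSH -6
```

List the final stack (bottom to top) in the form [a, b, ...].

PUSH -8 -> [-8]
DUP     -> [-8, -8]
DIV     -> [1]
PUSH 9  -> [1, 9]
SWAP    -> [9, 1]
SWAP    -> [1, 9]
NEG     -> [1, -9]
SUB     -> [10]
STORE 2 -> []
PUSH -3 -> [-3]
PUSH -2 -> [-3, -2]
LOAD 2  -> [-3, -2, 10]
OVER    -> [-3, -2, 10, -2]
SWAP    -> [-3, -2, -2, 10]
STORE 1 -> [-3, -2, -2]
STORE 2 -> [-3, -2]
PUSH 4  -> [-3, -2, 4]
ROT     -> [-2, 4, -3]
SWAP    -> [-2, -3, 4]
ADD     -> [-2, 1]
SWAP    -> [1, -2]
SUB     -> [3]
PUSH -6 -> [3, -6]

[3, -6]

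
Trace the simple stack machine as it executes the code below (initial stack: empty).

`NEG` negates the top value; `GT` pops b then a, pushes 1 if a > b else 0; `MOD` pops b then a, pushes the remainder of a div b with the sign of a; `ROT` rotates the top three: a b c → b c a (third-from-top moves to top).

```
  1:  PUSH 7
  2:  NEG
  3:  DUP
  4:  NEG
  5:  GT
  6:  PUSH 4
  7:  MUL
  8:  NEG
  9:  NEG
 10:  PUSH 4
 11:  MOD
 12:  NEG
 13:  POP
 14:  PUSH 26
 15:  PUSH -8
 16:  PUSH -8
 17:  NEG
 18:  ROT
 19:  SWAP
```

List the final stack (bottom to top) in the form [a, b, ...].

[-8, 26, 8]

PUSH 7  -> 7
NEG     -> -7
DUP     -> -7 -7
NEG     -> -7 7
GT      -> 0
PUSH 4  -> 0 4
MUL     -> 0
NEG     -> 0
NEG     -> 0
PUSH 4  -> 0 4
MOD     -> 0
NEG     -> 0
POP     -> (empty)
PUSH 26 -> 26
PUSH -8 -> 26 -8
PUSH -8 -> 26 -8 -8
NEG     -> 26 -8 8
ROT     -> -8 8 26
SWAP    -> -8 26 8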